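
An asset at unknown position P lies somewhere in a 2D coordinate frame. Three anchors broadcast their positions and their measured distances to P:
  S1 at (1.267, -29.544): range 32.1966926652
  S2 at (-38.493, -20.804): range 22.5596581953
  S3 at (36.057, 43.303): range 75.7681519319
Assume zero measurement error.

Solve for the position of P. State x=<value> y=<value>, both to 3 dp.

x=-21.124 y=-6.408

eq1: (x − 1.267)² + (y + 29.544)² = 32.1966926652²
eq2: (x + 38.493)² + (y + 20.804)² = 22.5596581953²
eq3: (x − 36.057)² + (y − 43.303)² = 75.7681519319²
eq3−eq2, eq3−eq1 (x²,y² cancel):
  -149.100·x − 128.214·y = 3971.135076
  -69.580·x − 145.694·y = 2403.381996
det = -149.100·-145.694 − -128.214·-69.580 = 12801.845280
x = (3971.135076·-145.694 − -128.214·2403.381996) / 12801.845280 = -21.123778
y = (-149.100·2403.381996 − 3971.135076·-69.580) / 12801.845280 = -6.407879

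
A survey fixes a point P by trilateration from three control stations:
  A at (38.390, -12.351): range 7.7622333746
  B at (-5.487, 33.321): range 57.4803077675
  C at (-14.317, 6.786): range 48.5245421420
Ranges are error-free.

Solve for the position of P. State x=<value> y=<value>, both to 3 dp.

x=30.693 y=-11.344

eq1: (x − 38.390)² + (y + 12.351)² = 7.7622333746²
eq2: (x + 5.487)² + (y − 33.321)² = 57.4803077675²
eq3: (x + 14.317)² + (y − 6.786)² = 48.5245421420²
eq2−eq1, eq2−eq3 (x²,y² cancel):
  87.754·x − 91.344·y = 3729.676605
  -17.660·x − 53.070·y = 59.984666
det = 87.754·-53.070 − -91.344·-17.660 = -6270.239820
x = (3729.676605·-53.070 − -91.344·59.984666) / -6270.239820 = 30.693355
y = (87.754·59.984666 − 3729.676605·-17.660) / -6270.239820 = -11.344061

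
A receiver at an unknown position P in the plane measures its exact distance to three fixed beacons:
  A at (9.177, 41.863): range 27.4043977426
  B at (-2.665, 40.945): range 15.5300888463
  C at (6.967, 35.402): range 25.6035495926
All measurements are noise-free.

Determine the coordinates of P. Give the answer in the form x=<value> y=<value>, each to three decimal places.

eq1: (x − 9.177)² + (y − 41.863)² = 27.4043977426²
eq2: (x + 2.665)² + (y − 40.945)² = 15.5300888463²
eq3: (x − 6.967)² + (y − 35.402)² = 25.6035495926²
eq2−eq3, eq2−eq1 (x²,y² cancel):
  19.264·x − 11.086·y = -796.112649
  23.684·x + 1.836·y = -356.684508
det = 19.264·1.836 − -11.086·23.684 = 297.929528
x = (-796.112649·1.836 − -11.086·-356.684508) / 297.929528 = -18.178350
y = (19.264·-356.684508 − -796.112649·23.684) / 297.929528 = 40.224149

x=-18.178 y=40.224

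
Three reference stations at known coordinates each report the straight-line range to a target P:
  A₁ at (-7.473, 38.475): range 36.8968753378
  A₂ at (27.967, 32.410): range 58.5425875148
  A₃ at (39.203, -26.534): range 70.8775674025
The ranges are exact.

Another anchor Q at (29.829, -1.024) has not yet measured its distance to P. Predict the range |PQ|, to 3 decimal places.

eq1: (x + 7.473)² + (y − 38.475)² = 36.8968753378²
eq2: (x − 27.967)² + (y − 32.410)² = 58.5425875148²
eq3: (x − 39.203)² + (y + 26.534)² = 70.8775674025²
eq1−eq3, eq1−eq2 (x²,y² cancel):
  93.352·x − 130.018·y = -2957.493140
  70.880·x − 12.130·y = -1769.465308
det = 93.352·-12.130 − -130.018·70.880 = 8083.316080
x = (-2957.493140·-12.130 − -130.018·-1769.465308) / 8083.316080 = -24.023303
y = (93.352·-1769.465308 − -2957.493140·70.880) / 8083.316080 = 5.498237
|P − Q| = √((-24.023303 − 29.829)² + (5.498237 − -1.024)²) = 54.245830

54.246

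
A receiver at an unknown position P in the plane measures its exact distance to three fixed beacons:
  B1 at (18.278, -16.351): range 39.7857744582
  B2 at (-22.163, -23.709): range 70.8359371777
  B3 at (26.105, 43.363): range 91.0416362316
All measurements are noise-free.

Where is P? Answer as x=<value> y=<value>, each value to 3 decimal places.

eq1: (x − 18.278)² + (y + 16.351)² = 39.7857744582²
eq2: (x + 22.163)² + (y + 23.709)² = 70.8359371777²
eq3: (x − 26.105)² + (y − 43.363)² = 91.0416362316²
eq1−eq2, eq1−eq3 (x²,y² cancel):
  -80.882·x − 14.716·y = -2982.947382
  15.654·x + 119.428·y = -4745.291369
det = -80.882·119.428 − -14.716·15.654 = -9429.211232
x = (-2982.947382·119.428 − -14.716·-4745.291369) / -9429.211232 = 45.187146
y = (-80.882·-4745.291369 − -2982.947382·15.654) / -9429.211232 = -45.656387

x=45.187 y=-45.656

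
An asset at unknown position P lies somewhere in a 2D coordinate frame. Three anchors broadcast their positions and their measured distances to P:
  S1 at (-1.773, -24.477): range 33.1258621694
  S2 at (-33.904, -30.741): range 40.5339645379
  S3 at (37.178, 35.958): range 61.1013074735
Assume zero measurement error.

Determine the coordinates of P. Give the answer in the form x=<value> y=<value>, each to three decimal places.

x=-15.807 y=5.529

eq1: (x + 1.773)² + (y + 24.477)² = 33.1258621694²
eq2: (x + 33.904)² + (y + 30.741)² = 40.5339645379²
eq3: (x − 37.178)² + (y − 35.958)² = 61.1013074735²
eq2−eq1, eq2−eq3 (x²,y² cancel):
  64.262·x + 12.528·y = -946.543702
  142.164·x + 133.398·y = -1509.676343
det = 64.262·133.398 − 12.528·142.164 = 6791.391684
x = (-946.543702·133.398 − 12.528·-1509.676343) / 6791.391684 = -15.807336
y = (64.262·-1509.676343 − -946.543702·142.164) / 6791.391684 = 5.529002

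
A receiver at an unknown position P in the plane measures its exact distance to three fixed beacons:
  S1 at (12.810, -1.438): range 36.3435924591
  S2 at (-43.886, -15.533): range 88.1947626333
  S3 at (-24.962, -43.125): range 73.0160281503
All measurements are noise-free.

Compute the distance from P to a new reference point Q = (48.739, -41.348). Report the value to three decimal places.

22.077

eq1: (x − 12.810)² + (y + 1.438)² = 36.3435924591²
eq2: (x + 43.886)² + (y + 15.533)² = 88.1947626333²
eq3: (x + 24.962)² + (y + 43.125)² = 73.0160281503²
eq1−eq2, eq1−eq3 (x²,y² cancel):
  -113.392·x − 28.190·y = -4456.368302
  -75.544·x − 83.374·y = -1693.780529
det = -113.392·-83.374 − -28.190·-75.544 = 7324.359248
x = (-4456.368302·-83.374 − -28.190·-1693.780529) / 7324.359248 = 44.208315
y = (-113.392·-1693.780529 − -4456.368302·-75.544) / 7324.359248 = -19.741075
|P − Q| = √((44.208315 − 48.739)² + (-19.741075 − -41.348)²) = 22.076828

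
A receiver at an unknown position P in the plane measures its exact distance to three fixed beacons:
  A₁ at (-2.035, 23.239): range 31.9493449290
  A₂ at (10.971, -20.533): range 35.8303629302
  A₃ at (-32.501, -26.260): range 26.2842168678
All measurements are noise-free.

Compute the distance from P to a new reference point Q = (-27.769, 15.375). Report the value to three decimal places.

19.839

eq1: (x + 2.035)² + (y − 23.239)² = 31.9493449290²
eq2: (x − 10.971)² + (y + 20.533)² = 35.8303629302²
eq3: (x + 32.501)² + (y + 26.260)² = 26.2842168678²
eq3−eq2, eq3−eq1 (x²,y² cancel):
  86.944·x + 11.454·y = -1796.890522
  60.932·x + 98.998·y = -1531.610840
det = 86.944·98.998 − 11.454·60.932 = 7909.366984
x = (-1796.890522·98.998 − 11.454·-1531.610840) / 7909.366984 = -20.272861
y = (86.944·-1531.610840 − -1796.890522·60.932) / 7909.366984 = -2.993443
|P − Q| = √((-20.272861 − -27.769)² + (-2.993443 − 15.375)²) = 19.839148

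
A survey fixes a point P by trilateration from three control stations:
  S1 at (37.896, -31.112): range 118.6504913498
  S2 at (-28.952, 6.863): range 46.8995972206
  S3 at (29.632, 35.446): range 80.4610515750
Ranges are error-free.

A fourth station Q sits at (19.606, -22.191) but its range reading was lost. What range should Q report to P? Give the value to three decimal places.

99.298

eq1: (x − 37.896)² + (y + 31.112)² = 118.6504913498²
eq2: (x + 28.952)² + (y − 6.863)² = 46.8995972206²
eq3: (x − 29.632)² + (y − 35.446)² = 80.4610515750²
eq3−eq1, eq3−eq2 (x²,y² cancel):
  16.528·x − 133.116·y = -7334.369257
  -117.168·x − 57.166·y = 3025.253334
det = 16.528·-57.166 − -133.116·-117.168 = -16541.775136
x = (-7334.369257·-57.166 − -133.116·3025.253334) / -16541.775136 = -49.691534
y = (16.528·3025.253334 − -7334.369257·-117.168) / -16541.775136 = 48.927759
|P − Q| = √((-49.691534 − 19.606)² + (48.927759 − -22.191)²) = 99.297664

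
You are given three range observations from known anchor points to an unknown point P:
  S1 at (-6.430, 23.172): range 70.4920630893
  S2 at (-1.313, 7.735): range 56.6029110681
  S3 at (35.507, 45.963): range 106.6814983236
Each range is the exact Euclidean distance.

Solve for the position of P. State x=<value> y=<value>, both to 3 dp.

x=-17.917 y=-46.378

eq1: (x + 6.430)² + (y − 23.172)² = 70.4920630893²
eq2: (x + 1.313)² + (y − 7.735)² = 56.6029110681²
eq3: (x − 35.507)² + (y − 45.963)² = 106.6814983236²
eq2−eq3, eq2−eq1 (x²,y² cancel):
  73.640·x + 76.456·y = -4865.262319
  -10.234·x + 30.874·y = -1248.509127
det = 73.640·30.874 − 76.456·-10.234 = 3056.012064
x = (-4865.262319·30.874 − 76.456·-1248.509127) / 3056.012064 = -17.916845
y = (73.640·-1248.509127 − -4865.262319·-10.234) / 3056.012064 = -46.377862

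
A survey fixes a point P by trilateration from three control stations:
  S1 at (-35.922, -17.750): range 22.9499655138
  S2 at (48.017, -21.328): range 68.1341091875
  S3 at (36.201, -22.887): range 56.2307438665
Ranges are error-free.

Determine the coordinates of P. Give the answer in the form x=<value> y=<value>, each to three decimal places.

eq1: (x + 35.922)² + (y + 17.750)² = 22.9499655138²
eq2: (x − 48.017)² + (y + 21.328)² = 68.1341091875²
eq3: (x − 36.201)² + (y + 22.887)² = 56.2307438665²
eq2−eq3, eq2−eq1 (x²,y² cancel):
  -23.632·x − 3.118·y = 554.171576
  -167.878·x + 7.156·y = 2960.492629
det = -23.632·7.156 − -3.118·-167.878 = -692.554196
x = (554.171576·7.156 − -3.118·2960.492629) / -692.554196 = -19.054780
y = (-23.632·2960.492629 − 554.171576·-167.878) / -692.554196 = -33.312706

x=-19.055 y=-33.313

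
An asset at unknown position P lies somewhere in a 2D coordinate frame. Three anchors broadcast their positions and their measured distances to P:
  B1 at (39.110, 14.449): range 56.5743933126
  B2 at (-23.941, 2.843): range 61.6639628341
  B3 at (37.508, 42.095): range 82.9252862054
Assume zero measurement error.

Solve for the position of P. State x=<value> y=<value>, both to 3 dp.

eq1: (x − 39.110)² + (y − 14.449)² = 56.5743933126²
eq2: (x + 23.941)² + (y − 2.843)² = 61.6639628341²
eq3: (x − 37.508)² + (y − 42.095)² = 82.9252862054²
eq2−eq1, eq2−eq3 (x²,y² cancel):
  126.102·x + 23.212·y = 1758.893905
  122.898·x + 78.504·y = -476.573821
det = 126.102·78.504 − 23.212·122.898 = 7046.803032
x = (1758.893905·78.504 − 23.212·-476.573821) / 7046.803032 = 21.164553
y = (126.102·-476.573821 − 1758.893905·122.898) / 7046.803032 = -39.203800

x=21.165 y=-39.204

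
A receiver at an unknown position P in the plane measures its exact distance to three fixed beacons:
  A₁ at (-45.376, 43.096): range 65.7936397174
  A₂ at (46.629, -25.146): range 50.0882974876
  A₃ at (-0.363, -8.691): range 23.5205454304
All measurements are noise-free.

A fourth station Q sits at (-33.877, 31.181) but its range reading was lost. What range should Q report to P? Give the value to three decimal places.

eq1: (x + 45.376)² + (y − 43.096)² = 65.7936397174²
eq2: (x − 46.629)² + (y + 25.146)² = 50.0882974876²
eq3: (x + 0.363)² + (y + 8.691)² = 23.5205454304²
eq2−eq1, eq2−eq3 (x²,y² cancel):
  -184.010·x + 136.484·y = -710.303847
  -93.984·x + 32.910·y = -775.298219
det = -184.010·32.910 − 136.484·-93.984 = 6771.543156
x = (-710.303847·32.910 − 136.484·-775.298219) / 6771.543156 = 12.174434
y = (-184.010·-775.298219 − -710.303847·-93.984) / 6771.543156 = 11.209473
|P − Q| = √((12.174434 − -33.877)² + (11.209473 − 31.181)²) = 50.195582

50.196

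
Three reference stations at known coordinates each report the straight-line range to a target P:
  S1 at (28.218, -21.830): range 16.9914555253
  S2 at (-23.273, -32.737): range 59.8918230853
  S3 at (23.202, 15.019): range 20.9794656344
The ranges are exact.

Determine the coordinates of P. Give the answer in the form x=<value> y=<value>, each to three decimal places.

eq1: (x − 28.218)² + (y + 21.830)² = 16.9914555253²
eq2: (x + 23.273)² + (y + 32.737)² = 59.8918230853²
eq3: (x − 23.202)² + (y − 15.019)² = 20.9794656344²
eq2−eq3, eq2−eq1 (x²,y² cancel):
  92.950·x + 95.512·y = 2297.451961
  102.982·x + 21.814·y = 2957.781638
det = 92.950·21.814 − 95.512·102.982 = -7808.405484
x = (2297.451961·21.814 − 95.512·2957.781638) / -7808.405484 = 29.761137
y = (92.950·2957.781638 − 2297.451961·102.982) / -7808.405484 = -4.908762

x=29.761 y=-4.909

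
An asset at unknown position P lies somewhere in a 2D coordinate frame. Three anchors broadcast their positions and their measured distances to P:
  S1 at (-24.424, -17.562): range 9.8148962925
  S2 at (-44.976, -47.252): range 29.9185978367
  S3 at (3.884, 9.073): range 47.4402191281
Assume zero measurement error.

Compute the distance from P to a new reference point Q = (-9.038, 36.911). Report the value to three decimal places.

eq1: (x + 24.424)² + (y + 17.562)² = 9.8148962925²
eq2: (x + 44.976)² + (y + 47.252)² = 29.9185978367²
eq3: (x − 3.884)² + (y − 9.073)² = 47.4402191281²
eq2−eq3, eq2−eq1 (x²,y² cancel):
  97.720·x + 112.650·y = -5513.639189
  41.104·x + 59.380·y = -2551.846153
det = 97.720·59.380 − 112.650·41.104 = 1172.248000
x = (-5513.639189·59.380 − 112.650·-2551.846153) / 1172.248000 = -34.066534
y = (97.720·-2551.846153 − -5513.639189·41.104) / 1172.248000 = -19.393320
|P − Q| = √((-34.066534 − -9.038)² + (-19.393320 − 36.911)²) = 61.616588

61.617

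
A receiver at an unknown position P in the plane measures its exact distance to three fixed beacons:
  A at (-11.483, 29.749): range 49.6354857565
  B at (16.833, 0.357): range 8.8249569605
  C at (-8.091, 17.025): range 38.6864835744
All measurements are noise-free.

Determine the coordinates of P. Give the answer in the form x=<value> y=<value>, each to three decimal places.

eq1: (x + 11.483)² + (y − 29.749)² = 49.6354857565²
eq2: (x − 16.833)² + (y − 0.357)² = 8.8249569605²
eq3: (x + 8.091)² + (y − 17.025)² = 38.6864835744²
eq3−eq2, eq3−eq1 (x²,y² cancel):
  49.848·x − 33.336·y = 1346.926578
  -6.784·x + 25.448·y = -305.490051
det = 49.848·25.448 − -33.336·-6.784 = 1042.380480
x = (1346.926578·25.448 − -33.336·-305.490051) / 1042.380480 = 23.113222
y = (49.848·-305.490051 − 1346.926578·-6.784) / 1042.380480 = -5.842894

x=23.113 y=-5.843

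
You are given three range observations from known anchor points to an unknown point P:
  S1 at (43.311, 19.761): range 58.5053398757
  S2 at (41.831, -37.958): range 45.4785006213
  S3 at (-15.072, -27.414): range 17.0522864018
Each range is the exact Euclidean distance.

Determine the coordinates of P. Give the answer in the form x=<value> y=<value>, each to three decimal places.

x=0.159 y=-19.745

eq1: (x − 43.311)² + (y − 19.761)² = 58.5053398757²
eq2: (x − 41.831)² + (y + 37.958)² = 45.4785006213²
eq3: (x + 15.072)² + (y + 27.414)² = 17.0522864018²
eq1−eq3, eq1−eq2 (x²,y² cancel):
  -116.766·x − 94.350·y = 1844.447060
  -2.960·x − 115.438·y = 2278.883258
det = -116.766·-115.438 − -94.350·-2.960 = 13199.957508
x = (1844.447060·-115.438 − -94.350·2278.883258) / 13199.957508 = 0.158588
y = (-116.766·2278.883258 − 1844.447060·-2.960) / 13199.957508 = -19.745254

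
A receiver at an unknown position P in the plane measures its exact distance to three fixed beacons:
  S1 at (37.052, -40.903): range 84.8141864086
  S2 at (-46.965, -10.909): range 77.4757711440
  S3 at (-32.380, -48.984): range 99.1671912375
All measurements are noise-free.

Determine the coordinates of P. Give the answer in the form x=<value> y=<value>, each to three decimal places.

eq1: (x − 37.052)² + (y + 40.903)² = 84.8141864086²
eq2: (x + 46.965)² + (y + 10.909)² = 77.4757711440²
eq3: (x + 32.380)² + (y + 48.984)² = 99.1671912375²
eq2−eq1, eq2−eq3 (x²,y² cancel):
  168.034·x − 59.988·y = -469.762495
  29.170·x − 76.150·y = -2708.457554
det = 168.034·-76.150 − -59.988·29.170 = -11045.939140
x = (-469.762495·-76.150 − -59.988·-2708.457554) / -11045.939140 = 11.470508
y = (168.034·-2708.457554 − -469.762495·29.170) / -11045.939140 = 39.961291

x=11.471 y=39.961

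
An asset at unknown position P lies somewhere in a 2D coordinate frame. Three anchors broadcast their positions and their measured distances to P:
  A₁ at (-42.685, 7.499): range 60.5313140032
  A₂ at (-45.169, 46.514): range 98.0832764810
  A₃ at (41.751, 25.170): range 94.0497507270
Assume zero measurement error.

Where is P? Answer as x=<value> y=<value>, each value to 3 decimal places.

eq1: (x + 42.685)² + (y − 7.499)² = 60.5313140032²
eq2: (x + 45.169)² + (y − 46.514)² = 98.0832764810²
eq3: (x − 41.751)² + (y − 25.170)² = 94.0497507270²
eq3−eq1, eq3−eq2 (x²,y² cancel):
  -168.872·x − 35.342·y = 4682.884962
  -173.840·x + 42.688·y = 1052.142343
det = -168.872·42.688 − -35.342·-173.840 = -13352.661216
x = (4682.884962·42.688 − -35.342·1052.142343) / -13352.661216 = -17.755847
y = (-168.872·1052.142343 − 4682.884962·-173.840) / -13352.661216 = -47.660562

x=-17.756 y=-47.661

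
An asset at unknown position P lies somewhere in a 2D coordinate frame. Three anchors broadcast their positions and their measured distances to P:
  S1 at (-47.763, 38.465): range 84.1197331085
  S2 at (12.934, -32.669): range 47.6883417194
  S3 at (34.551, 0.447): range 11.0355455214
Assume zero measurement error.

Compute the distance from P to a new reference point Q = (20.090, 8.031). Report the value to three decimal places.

eq1: (x + 47.763)² + (y − 38.465)² = 84.1197331085²
eq2: (x − 12.934)² + (y + 32.669)² = 47.6883417194²
eq3: (x − 34.551)² + (y − 0.447)² = 11.0355455214²
eq3−eq2, eq3−eq1 (x²,y² cancel):
  -43.234·x − 66.232·y = -2111.814164
  -164.628·x + 76.036·y = -4387.457249
det = -43.234·76.036 − -66.232·-164.628 = -14190.982120
x = (-2111.814164·76.036 − -66.232·-4387.457249) / -14190.982120 = 31.792301
y = (-43.234·-4387.457249 − -2111.814164·-164.628) / -14190.982120 = 11.132169
|P − Q| = √((31.792301 − 20.090)² + (11.132169 − 8.031)²) = 12.106242

12.106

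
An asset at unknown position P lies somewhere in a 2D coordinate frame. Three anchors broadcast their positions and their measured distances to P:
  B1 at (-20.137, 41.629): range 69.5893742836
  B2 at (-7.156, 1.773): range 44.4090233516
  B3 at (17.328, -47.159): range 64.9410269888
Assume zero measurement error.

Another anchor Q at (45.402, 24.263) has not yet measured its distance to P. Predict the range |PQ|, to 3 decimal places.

101.004

eq1: (x + 20.137)² + (y − 41.629)² = 69.5893742836²
eq2: (x + 7.156)² + (y − 1.773)² = 44.4090233516²
eq3: (x − 17.328)² + (y + 47.159)² = 64.9410269888²
eq1−eq3, eq1−eq2 (x²,y² cancel):
  74.930·x − 177.576·y = 1011.102482
  25.962·x − 79.712·y = 786.399113
det = 74.930·-79.712 − -177.576·25.962 = -1362.592048
x = (1011.102482·-79.712 − -177.576·786.399113) / -1362.592048 = -43.335500
y = (74.930·786.399113 − 1011.102482·25.962) / -1362.592048 = -23.979769
|P − Q| = √((-43.335500 − 45.402)² + (-23.979769 − 24.263)²) = 101.003508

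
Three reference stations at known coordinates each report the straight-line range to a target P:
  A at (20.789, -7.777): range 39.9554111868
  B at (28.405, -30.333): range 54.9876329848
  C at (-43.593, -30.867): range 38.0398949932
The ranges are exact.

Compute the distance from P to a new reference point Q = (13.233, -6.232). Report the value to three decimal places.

eq1: (x − 20.789)² + (y + 7.777)² = 39.9554111868²
eq2: (x − 28.405)² + (y + 30.333)² = 54.9876329848²
eq3: (x + 43.593)² + (y + 30.867)² = 38.0398949932²
eq3−eq1, eq3−eq2 (x²,y² cancel):
  128.764·x + 46.180·y = -2509.858360
  143.996·x + 1.068·y = -2702.792594
det = 128.764·1.068 − 46.180·143.996 = -6512.215328
x = (-2509.858360·1.068 − 46.180·-2702.792594) / -6512.215328 = -18.754668
y = (128.764·-2702.792594 − -2509.858360·143.996) / -6512.215328 = -2.055703
|P − Q| = √((-18.754668 − 13.233)² + (-2.055703 − -6.232)²) = 32.259143

32.259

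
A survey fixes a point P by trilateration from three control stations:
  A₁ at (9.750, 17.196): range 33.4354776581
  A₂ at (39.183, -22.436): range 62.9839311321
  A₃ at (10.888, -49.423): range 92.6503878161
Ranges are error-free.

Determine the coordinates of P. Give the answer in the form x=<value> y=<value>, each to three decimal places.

x=33.894 y=40.326

eq1: (x − 9.750)² + (y − 17.196)² = 33.4354776581²
eq2: (x − 39.183)² + (y + 22.436)² = 62.9839311321²
eq3: (x − 10.888)² + (y + 49.423)² = 92.6503878161²
eq3−eq2, eq3−eq1 (x²,y² cancel):
  56.590·x + 53.974·y = 4094.618894
  -2.276·x + 133.238·y = 5295.746639
det = 56.590·133.238 − 53.974·-2.276 = 7662.783244
x = (4094.618894·133.238 − 53.974·5295.746639) / 7662.783244 = 33.894500
y = (56.590·5295.746639 − 4094.618894·-2.276) / 7662.783244 = 40.325512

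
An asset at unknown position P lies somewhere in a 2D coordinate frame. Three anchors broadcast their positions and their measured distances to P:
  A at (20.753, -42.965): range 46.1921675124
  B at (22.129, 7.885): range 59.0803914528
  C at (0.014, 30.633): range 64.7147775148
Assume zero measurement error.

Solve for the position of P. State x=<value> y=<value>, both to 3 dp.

eq1: (x − 20.753)² + (y + 42.965)² = 46.1921675124²
eq2: (x − 22.129)² + (y − 7.885)² = 59.0803914528²
eq3: (x − 0.014)² + (y − 30.633)² = 64.7147775148²
eq1−eq3, eq1−eq2 (x²,y² cancel):
  -41.478·x + 147.196·y = -3392.583438
  2.752·x + 101.700·y = -3081.588683
det = -41.478·101.700 − 147.196·2.752 = -4623.395992
x = (-3392.583438·101.700 − 147.196·-3081.588683) / -4623.395992 = -23.483126
y = (-41.478·-3081.588683 − -3392.583438·2.752) / -4623.395992 = -29.665321

x=-23.483 y=-29.665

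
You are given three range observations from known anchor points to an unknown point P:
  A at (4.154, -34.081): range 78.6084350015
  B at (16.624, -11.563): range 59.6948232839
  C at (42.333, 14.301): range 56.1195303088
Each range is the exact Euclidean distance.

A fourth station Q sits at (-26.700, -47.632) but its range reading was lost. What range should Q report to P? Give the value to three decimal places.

eq1: (x − 4.154)² + (y + 34.081)² = 78.6084350015²
eq2: (x − 16.624)² + (y + 11.563)² = 59.6948232839²
eq3: (x − 42.333)² + (y − 14.301)² = 56.1195303088²
eq1−eq3, eq1−eq2 (x²,y² cancel):
  76.358·x + 96.764·y = 3847.715584
  24.940·x + 45.036·y = 1847.104194
det = 76.358·45.036 − 96.764·24.940 = 1025.564728
x = (3847.715584·45.036 − 96.764·1847.104194) / 1025.564728 = -5.311680
y = (76.358·1847.104194 − 3847.715584·24.940) / 1025.564728 = 43.955446
|P − Q| = √((-5.311680 − -26.700)² + (43.955446 − -47.632)²) = 94.051691

94.052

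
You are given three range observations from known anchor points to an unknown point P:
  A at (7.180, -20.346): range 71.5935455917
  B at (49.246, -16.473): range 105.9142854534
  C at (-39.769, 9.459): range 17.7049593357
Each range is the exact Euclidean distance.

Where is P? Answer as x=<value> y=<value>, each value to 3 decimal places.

eq1: (x − 7.180)² + (y + 20.346)² = 71.5935455917²
eq2: (x − 49.246)² + (y + 16.473)² = 105.9142854534²
eq3: (x + 39.769)² + (y − 9.459)² = 17.7049593357²
eq3−eq1, eq3−eq2 (x²,y² cancel):
  93.898·x − 59.610·y = -6017.704111
  178.030·x − 51.864·y = -9878.888075
det = 93.898·-51.864 − -59.610·178.030 = 5742.442428
x = (-6017.704111·-51.864 − -59.610·-9878.888075) / 5742.442428 = -48.198709
y = (93.898·-9878.888075 − -6017.704111·178.030) / 5742.442428 = 25.028380

x=-48.199 y=25.028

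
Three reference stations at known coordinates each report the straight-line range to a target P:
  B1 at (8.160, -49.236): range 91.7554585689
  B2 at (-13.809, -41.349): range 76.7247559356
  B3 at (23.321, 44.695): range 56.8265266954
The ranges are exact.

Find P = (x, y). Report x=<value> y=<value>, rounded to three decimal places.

eq1: (x − 8.160)² + (y + 49.236)² = 91.7554585689²
eq2: (x + 13.809)² + (y + 41.349)² = 76.7247559356²
eq3: (x − 23.321)² + (y − 44.695)² = 56.8265266954²
eq2−eq1, eq2−eq3 (x²,y² cancel):
  43.938·x − 15.774·y = -1942.034990
  74.260·x + 172.088·y = 3298.517821
det = 43.938·172.088 − -15.774·74.260 = 8732.579784
x = (-1942.034990·172.088 − -15.774·3298.517821) / 8732.579784 = -32.312341
y = (43.938·3298.517821 − -1942.034990·74.260) / 8732.579784 = 33.111154

x=-32.312 y=33.111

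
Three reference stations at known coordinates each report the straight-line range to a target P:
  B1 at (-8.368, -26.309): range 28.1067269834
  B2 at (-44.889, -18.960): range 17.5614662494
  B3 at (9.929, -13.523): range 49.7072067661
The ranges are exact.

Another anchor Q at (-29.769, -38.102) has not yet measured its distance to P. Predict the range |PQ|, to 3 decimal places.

7.151

eq1: (x + 8.368)² + (y + 26.309)² = 28.1067269834²
eq2: (x + 44.889)² + (y + 18.960)² = 17.5614662494²
eq3: (x − 9.929)² + (y + 13.523)² = 49.7072067661²
eq2−eq1, eq2−eq3 (x²,y² cancel):
  73.042·x − 14.698·y = -2093.900021
  109.636·x + 10.874·y = -4255.448659
det = 73.042·10.874 − -14.698·109.636 = 2405.688636
x = (-2093.900021·10.874 − -14.698·-4255.448659) / 2405.688636 = -35.464129
y = (73.042·-4255.448659 − -2093.900021·109.636) / 2405.688636 = -33.778128
|P − Q| = √((-35.464129 − -29.769)² + (-33.778128 − -38.102)²) = 7.150550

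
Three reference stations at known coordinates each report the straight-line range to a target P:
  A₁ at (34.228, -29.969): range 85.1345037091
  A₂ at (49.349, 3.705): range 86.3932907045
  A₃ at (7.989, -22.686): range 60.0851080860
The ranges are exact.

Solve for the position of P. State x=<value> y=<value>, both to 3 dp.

x=-35.770 y=18.489

eq1: (x − 34.228)² + (y + 29.969)² = 85.1345037091²
eq2: (x − 49.349)² + (y − 3.705)² = 86.3932907045²
eq3: (x − 7.989)² + (y + 22.686)² = 60.0851080860²
eq3−eq1, eq3−eq2 (x²,y² cancel):
  52.478·x − 14.566·y = -2146.445280
  82.720·x + 52.782·y = -1983.008356
det = 52.478·52.782 − -14.566·82.720 = 3974.793316
x = (-2146.445280·52.782 − -14.566·-1983.008356) / 3974.793316 = -35.769954
y = (52.478·-1983.008356 − -2146.445280·82.720) / 3974.793316 = 18.488921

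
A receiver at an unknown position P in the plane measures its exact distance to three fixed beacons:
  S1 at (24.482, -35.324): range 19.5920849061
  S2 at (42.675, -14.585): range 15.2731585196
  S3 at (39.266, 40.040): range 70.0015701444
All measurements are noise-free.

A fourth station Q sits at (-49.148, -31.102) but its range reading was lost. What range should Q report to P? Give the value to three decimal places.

eq1: (x − 24.482)² + (y + 35.324)² = 19.5920849061²
eq2: (x − 42.675)² + (y + 14.585)² = 15.2731585196²
eq3: (x − 39.266)² + (y − 40.040)² = 70.0015701444²
eq2−eq3, eq2−eq1 (x²,y² cancel):
  -6.818·x + 109.250·y = -3555.807946
  -36.386·x − 41.478·y = -337.304970
det = -6.818·-41.478 − 109.250·-36.386 = 4257.967504
x = (-3555.807946·-41.478 − 109.250·-337.304970) / 4257.967504 = 43.292573
y = (-6.818·-337.304970 − -3555.807946·-36.386) / 4257.967504 = -29.845668
|P − Q| = √((43.292573 − -49.148)² + (-29.845668 − -31.102)²) = 92.449110

92.449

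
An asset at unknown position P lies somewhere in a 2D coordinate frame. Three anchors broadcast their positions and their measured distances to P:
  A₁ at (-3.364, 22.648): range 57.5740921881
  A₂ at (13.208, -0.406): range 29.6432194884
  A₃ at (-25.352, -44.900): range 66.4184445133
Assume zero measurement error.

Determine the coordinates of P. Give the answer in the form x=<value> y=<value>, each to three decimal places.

eq1: (x + 3.364)² + (y − 22.648)² = 57.5740921881²
eq2: (x − 13.208)² + (y + 0.406)² = 29.6432194884²
eq3: (x + 25.352)² + (y + 44.900)² = 66.4184445133²
eq3−eq1, eq3−eq2 (x²,y² cancel):
  43.976·x + 135.096·y = -1037.851824
  77.120·x + 88.988·y = 1048.571506
det = 43.976·88.988 − 135.096·77.120 = -6505.267232
x = (-1037.851824·88.988 − 135.096·1048.571506) / -6505.267232 = 35.973030
y = (43.976·1048.571506 − -1037.851824·77.120) / -6505.267232 = -19.392149

x=35.973 y=-19.392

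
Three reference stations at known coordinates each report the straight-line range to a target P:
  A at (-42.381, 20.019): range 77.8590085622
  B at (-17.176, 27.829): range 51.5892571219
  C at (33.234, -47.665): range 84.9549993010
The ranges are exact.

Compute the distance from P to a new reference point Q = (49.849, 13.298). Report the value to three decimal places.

eq1: (x + 42.381)² + (y − 20.019)² = 77.8590085622²
eq2: (x + 17.176)² + (y − 27.829)² = 51.5892571219²
eq3: (x − 33.234)² + (y + 47.665)² = 84.9549993010²
eq2−eq3, eq2−eq1 (x²,y² cancel):
  100.820·x − 150.988·y = -2248.917692
  -50.410·x − 15.620·y = -2273.132459
det = 100.820·-15.620 − -150.988·-50.410 = -9186.113480
x = (-2248.917692·-15.620 − -150.988·-2273.132459) / -9186.113480 = 33.538409
y = (100.820·-2273.132459 − -2248.917692·-50.410) / -9186.113480 = 37.289454
|P − Q| = √((33.538409 − 49.849)² + (37.289454 − 13.298)²) = 29.010778

29.011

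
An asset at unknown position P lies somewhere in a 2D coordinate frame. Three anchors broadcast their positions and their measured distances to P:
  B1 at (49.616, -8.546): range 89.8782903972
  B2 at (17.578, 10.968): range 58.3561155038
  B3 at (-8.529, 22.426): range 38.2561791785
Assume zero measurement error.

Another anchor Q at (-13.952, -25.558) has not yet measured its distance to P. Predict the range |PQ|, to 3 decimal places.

eq1: (x − 49.616)² + (y + 8.546)² = 89.8782903972²
eq2: (x − 17.578)² + (y − 10.968)² = 58.3561155038²
eq3: (x + 8.529)² + (y − 22.426)² = 38.2561791785²
eq3−eq2, eq3−eq1 (x²,y² cancel):
  52.214·x − 22.916·y = -2088.287180
  116.290·x − 61.944·y = -4655.459584
det = 52.214·-61.944 − -22.916·116.290 = -569.442376
x = (-2088.287180·-61.944 − -22.916·-4655.459584) / -569.442376 = -39.815002
y = (52.214·-4655.459584 − -2088.287180·116.290) / -569.442376 = 0.409612
|P − Q| = √((-39.815002 − -13.952)² + (0.409612 − -25.558)²) = 36.649853

36.650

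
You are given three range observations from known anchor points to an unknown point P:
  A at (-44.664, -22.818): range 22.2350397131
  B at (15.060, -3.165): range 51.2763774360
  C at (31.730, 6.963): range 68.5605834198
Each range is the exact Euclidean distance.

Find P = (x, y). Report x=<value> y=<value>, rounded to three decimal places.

eq1: (x + 44.664)² + (y + 22.818)² = 22.2350397131²
eq2: (x − 15.060)² + (y + 3.165)² = 51.2763774360²
eq3: (x − 31.730)² + (y − 6.963)² = 68.5605834198²
eq3−eq1, eq3−eq2 (x²,y² cancel):
  -152.788·x − 59.562·y = 5666.414359
  -33.340·x − 20.256·y = 1252.831272
det = -152.788·-20.256 − -59.562·-33.340 = 1109.076648
x = (5666.414359·-20.256 − -59.562·1252.831272) / 1109.076648 = -36.208276
y = (-152.788·1252.831272 − 5666.414359·-33.340) / 1109.076648 = -2.253523

x=-36.208 y=-2.254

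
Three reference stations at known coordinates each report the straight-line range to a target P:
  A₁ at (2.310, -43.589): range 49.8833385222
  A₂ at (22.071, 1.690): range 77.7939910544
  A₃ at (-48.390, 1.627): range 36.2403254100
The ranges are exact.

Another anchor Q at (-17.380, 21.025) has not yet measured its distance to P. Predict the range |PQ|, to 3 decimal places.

62.883

eq1: (x − 2.310)² + (y + 43.589)² = 49.8833385222²
eq2: (x − 22.071)² + (y − 1.690)² = 77.7939910544²
eq3: (x + 48.390)² + (y − 1.627)² = 36.2403254100²
eq2−eq1, eq2−eq3 (x²,y² cancel):
  -39.522·x − 90.558·y = 4978.909462
  -140.922·x − 0.126·y = 6592.797946
det = -39.522·-0.126 − -90.558·-140.922 = -12756.634704
x = (4978.909462·-0.126 − -90.558·6592.797946) / -12756.634704 = -46.752397
y = (-39.522·6592.797946 − 4978.909462·-140.922) / -12756.634704 = -34.576307
|P − Q| = √((-46.752397 − -17.380)² + (-34.576307 − 21.025)²) = 62.882772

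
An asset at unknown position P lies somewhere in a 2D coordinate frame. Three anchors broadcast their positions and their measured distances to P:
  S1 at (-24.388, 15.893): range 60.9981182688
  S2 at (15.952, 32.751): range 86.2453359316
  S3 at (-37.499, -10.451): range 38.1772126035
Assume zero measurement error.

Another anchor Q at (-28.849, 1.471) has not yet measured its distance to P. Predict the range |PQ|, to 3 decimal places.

47.105

eq1: (x + 24.388)² + (y − 15.893)² = 60.9981182688²
eq2: (x − 15.952)² + (y − 32.751)² = 86.2453359316²
eq3: (x + 37.499)² + (y + 10.451)² = 38.1772126035²
eq3−eq1, eq3−eq2 (x²,y² cancel):
  26.222·x + 52.688·y = -2931.307279
  106.902·x + 86.404·y = -6169.062505
det = 26.222·86.404 − 52.688·106.902 = -3366.766888
x = (-2931.307279·86.404 − 52.688·-6169.062505) / -3366.766888 = -21.313888
y = (26.222·-6169.062505 − -2931.307279·106.902) / -3366.766888 = -45.027606
|P − Q| = √((-21.313888 − -28.849)² + (-45.027606 − 1.471)²) = 47.105183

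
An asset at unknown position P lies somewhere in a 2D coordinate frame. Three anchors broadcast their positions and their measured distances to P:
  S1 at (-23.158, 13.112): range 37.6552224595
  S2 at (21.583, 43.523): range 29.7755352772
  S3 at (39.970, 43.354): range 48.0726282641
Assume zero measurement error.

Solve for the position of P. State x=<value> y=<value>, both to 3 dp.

eq1: (x + 23.158)² + (y − 13.112)² = 37.6552224595²
eq2: (x − 21.583)² + (y − 43.523)² = 29.7755352772²
eq3: (x − 39.970)² + (y − 43.354)² = 48.0726282641²
eq1−eq3, eq1−eq2 (x²,y² cancel):
  126.256·x + 60.484·y = 1875.890898
  89.482·x + 60.822·y = 2183.193187
det = 126.256·60.822 − 60.484·89.482 = 2266.913144
x = (1875.890898·60.822 − 60.484·2183.193187) / 2266.913144 = -7.919501
y = (126.256·2183.193187 − 1875.890898·89.482) / 2266.913144 = 47.546052

x=-7.920 y=47.546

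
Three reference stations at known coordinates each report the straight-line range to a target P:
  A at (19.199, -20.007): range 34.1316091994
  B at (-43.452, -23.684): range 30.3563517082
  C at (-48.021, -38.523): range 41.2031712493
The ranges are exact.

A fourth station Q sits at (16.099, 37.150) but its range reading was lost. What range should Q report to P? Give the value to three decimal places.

eq1: (x − 19.199)² + (y + 20.007)² = 34.1316091994²
eq2: (x + 43.452)² + (y + 23.684)² = 30.3563517082²
eq3: (x + 48.021)² + (y + 38.523)² = 41.2031712493²
eq2−eq1, eq2−eq3 (x²,y² cancel):
  125.302·x + 7.354·y = -1923.585168
  -9.138·x − 29.678·y = 564.836578
det = 125.302·-29.678 − 7.354·-9.138 = -3651.511904
x = (-1923.585168·-29.678 − 7.354·564.836578) / -3651.511904 = -14.496558
y = (125.302·564.836578 − -1923.585168·-9.138) / -3651.511904 = -14.568604
|P − Q| = √((-14.496558 − 16.099)² + (-14.568604 − 37.150)²) = 60.090783

60.091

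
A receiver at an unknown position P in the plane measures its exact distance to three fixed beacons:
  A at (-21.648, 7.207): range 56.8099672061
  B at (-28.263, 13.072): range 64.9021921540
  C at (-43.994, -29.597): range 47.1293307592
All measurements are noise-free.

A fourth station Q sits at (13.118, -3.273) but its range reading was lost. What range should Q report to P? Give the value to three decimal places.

43.688

eq1: (x + 21.648)² + (y − 7.207)² = 56.8099672061²
eq2: (x + 28.263)² + (y − 13.072)² = 64.9021921540²
eq3: (x + 43.994)² + (y + 29.597)² = 47.1293307592²
eq2−eq3, eq2−eq1 (x²,y² cancel):
  -31.462·x − 85.338·y = 3832.900821
  13.230·x − 11.730·y = 535.824572
det = -31.462·-11.730 − -85.338·13.230 = 1498.071000
x = (3832.900821·-11.730 − -85.338·535.824572) / 1498.071000 = 0.511505
y = (-31.462·535.824572 − 3832.900821·13.230) / 1498.071000 = -45.102929
|P − Q| = √((0.511505 − 13.118)² + (-45.102929 − -3.273)²) = 43.688290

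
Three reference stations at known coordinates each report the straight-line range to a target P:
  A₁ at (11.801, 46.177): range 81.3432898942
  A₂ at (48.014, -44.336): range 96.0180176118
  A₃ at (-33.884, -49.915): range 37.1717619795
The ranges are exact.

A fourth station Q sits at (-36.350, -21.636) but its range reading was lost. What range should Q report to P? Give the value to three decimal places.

10.241

eq1: (x − 11.801)² + (y − 46.177)² = 81.3432898942²
eq2: (x − 48.014)² + (y + 44.336)² = 96.0180176118²
eq3: (x + 33.884)² + (y + 49.915)² = 37.1717619795²
eq1−eq2, eq1−eq3 (x²,y² cancel):
  72.426·x − 181.026·y = -603.282733
  -91.370·x − 192.184·y = 6603.044673
det = 72.426·-192.184 − -181.026·-91.370 = -30459.464004
x = (-603.282733·-192.184 − -181.026·6603.044673) / -30459.464004 = -43.049479
y = (72.426·6603.044673 − -603.282733·-91.370) / -30459.464004 = -13.890926
|P − Q| = √((-43.049479 − -36.350)² + (-13.890926 − -21.636)²) = 10.240566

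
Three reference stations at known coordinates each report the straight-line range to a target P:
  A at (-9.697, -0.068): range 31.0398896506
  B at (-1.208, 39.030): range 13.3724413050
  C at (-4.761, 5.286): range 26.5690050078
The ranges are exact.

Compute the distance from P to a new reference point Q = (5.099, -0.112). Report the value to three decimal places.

eq1: (x + 9.697)² + (y + 0.068)² = 31.0398896506²
eq2: (x + 1.208)² + (y − 39.030)² = 13.3724413050²
eq3: (x + 4.761)² + (y − 5.286)² = 26.5690050078²
eq2−eq1, eq2−eq3 (x²,y² cancel):
  -16.978·x − 78.196·y = -2215.416294
  -7.106·x − 67.488·y = -2001.281088
det = -16.978·-67.488 − -78.196·-7.106 = 590.150488
x = (-2215.416294·-67.488 − -78.196·-2001.281088) / 590.150488 = -11.824376
y = (-16.978·-2001.281088 − -2215.416294·-7.106) / 590.150488 = 30.898902
|P − Q| = √((-11.824376 − 5.099)² + (30.898902 − -0.112)²) = 35.328129

35.328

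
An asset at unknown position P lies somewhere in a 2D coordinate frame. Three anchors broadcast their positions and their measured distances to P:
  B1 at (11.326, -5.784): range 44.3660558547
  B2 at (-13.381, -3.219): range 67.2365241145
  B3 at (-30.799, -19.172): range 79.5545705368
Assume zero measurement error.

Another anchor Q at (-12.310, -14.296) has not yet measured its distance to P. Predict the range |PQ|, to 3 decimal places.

62.447

eq1: (x − 11.326)² + (y + 5.784)² = 44.3660558547²
eq2: (x + 13.381)² + (y + 3.219)² = 67.2365241145²
eq3: (x + 30.799)² + (y + 19.172)² = 79.5545705368²
eq2−eq3, eq2−eq1 (x²,y² cancel):
  -34.836·x − 31.906·y = -681.448655
  49.414·x − 5.130·y = 2524.723073
det = -34.836·-5.130 − -31.906·49.414 = 1755.311764
x = (-681.448655·-5.130 − -31.906·2524.723073) / 1755.311764 = 47.883030
y = (-34.836·2524.723073 − -681.448655·49.414) / 1755.311764 = -30.922227
|P − Q| = √((47.883030 − -12.310)² + (-30.922227 − -14.296)²) = 62.447036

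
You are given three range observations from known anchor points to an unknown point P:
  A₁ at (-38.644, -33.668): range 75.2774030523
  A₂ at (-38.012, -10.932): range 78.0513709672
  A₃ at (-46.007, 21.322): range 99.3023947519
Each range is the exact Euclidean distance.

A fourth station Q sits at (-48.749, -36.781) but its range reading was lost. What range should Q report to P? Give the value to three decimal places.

85.437

eq1: (x + 38.644)² + (y + 33.668)² = 75.2774030523²
eq2: (x + 38.012)² + (y + 10.932)² = 78.0513709672²
eq3: (x + 46.007)² + (y − 21.322)² = 99.3023947519²
eq3−eq2, eq3−eq1 (x²,y² cancel):
  15.990·x − 64.508·y = 2762.098129
  14.726·x − 109.980·y = 4249.899420
det = 15.990·-109.980 − -64.508·14.726 = -808.635392
x = (2762.098129·-109.980 − -64.508·4249.899420) / -808.635392 = 36.633371
y = (15.990·4249.899420 − 2762.098129·14.726) / -808.635392 = -33.737374
|P − Q| = √((36.633371 − -48.749)² + (-33.737374 − -36.781)²) = 85.436602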